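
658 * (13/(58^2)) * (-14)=-29939/841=-35.60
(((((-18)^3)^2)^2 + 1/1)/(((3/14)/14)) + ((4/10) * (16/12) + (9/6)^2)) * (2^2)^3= 72556464243049824112/15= 4837097616203321607.47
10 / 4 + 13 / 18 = 29 / 9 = 3.22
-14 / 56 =-1 / 4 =-0.25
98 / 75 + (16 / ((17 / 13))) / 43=87238 / 54825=1.59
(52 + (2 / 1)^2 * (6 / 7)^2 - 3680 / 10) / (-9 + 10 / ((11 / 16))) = -168740 / 2989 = -56.45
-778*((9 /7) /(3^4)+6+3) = -441904 /63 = -7014.35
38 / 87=0.44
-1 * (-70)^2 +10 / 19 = -93090 / 19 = -4899.47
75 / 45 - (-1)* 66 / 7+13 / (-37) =8348 / 777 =10.74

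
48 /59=0.81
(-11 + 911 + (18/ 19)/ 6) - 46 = 16229/ 19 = 854.16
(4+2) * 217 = 1302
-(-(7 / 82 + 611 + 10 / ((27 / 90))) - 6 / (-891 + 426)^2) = 644.42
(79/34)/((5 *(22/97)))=7663/3740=2.05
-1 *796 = -796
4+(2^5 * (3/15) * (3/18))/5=316/75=4.21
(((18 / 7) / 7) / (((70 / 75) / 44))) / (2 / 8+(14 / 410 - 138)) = -4870800 / 38733961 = -0.13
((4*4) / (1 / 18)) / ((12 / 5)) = 120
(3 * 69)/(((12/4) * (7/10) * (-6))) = -115/7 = -16.43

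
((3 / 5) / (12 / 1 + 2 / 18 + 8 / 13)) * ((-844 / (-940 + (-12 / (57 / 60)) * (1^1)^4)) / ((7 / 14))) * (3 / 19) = 444366 / 33688625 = 0.01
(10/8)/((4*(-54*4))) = -5/3456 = -0.00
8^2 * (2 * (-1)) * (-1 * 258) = 33024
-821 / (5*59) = -821 / 295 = -2.78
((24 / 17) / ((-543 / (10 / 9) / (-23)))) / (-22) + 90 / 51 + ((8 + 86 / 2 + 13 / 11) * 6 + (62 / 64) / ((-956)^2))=2805018513830897 / 8908989636096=314.85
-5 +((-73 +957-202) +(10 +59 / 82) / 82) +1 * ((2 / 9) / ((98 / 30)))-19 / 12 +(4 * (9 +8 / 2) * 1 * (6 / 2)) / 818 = 45534358561 / 67377842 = 675.81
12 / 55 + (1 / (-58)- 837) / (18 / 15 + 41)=-19.62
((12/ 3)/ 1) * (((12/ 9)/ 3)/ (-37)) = -16/ 333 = -0.05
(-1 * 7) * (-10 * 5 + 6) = 308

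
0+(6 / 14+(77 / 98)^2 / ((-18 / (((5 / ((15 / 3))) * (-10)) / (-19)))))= 13759 / 33516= 0.41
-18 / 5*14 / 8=-63 / 10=-6.30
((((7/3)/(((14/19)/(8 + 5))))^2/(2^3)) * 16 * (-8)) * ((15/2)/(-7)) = 610090/21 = 29051.90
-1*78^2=-6084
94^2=8836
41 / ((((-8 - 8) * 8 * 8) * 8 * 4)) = -41 / 32768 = -0.00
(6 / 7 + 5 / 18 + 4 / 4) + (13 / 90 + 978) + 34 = 319498 / 315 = 1014.28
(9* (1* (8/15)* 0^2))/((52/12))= 0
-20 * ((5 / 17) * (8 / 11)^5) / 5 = -655360 / 2737867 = -0.24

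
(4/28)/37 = 1/259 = 0.00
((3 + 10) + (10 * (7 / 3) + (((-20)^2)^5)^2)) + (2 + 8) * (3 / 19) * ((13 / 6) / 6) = 11953766400000000000000004207 / 114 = 104857600000000000000000000.00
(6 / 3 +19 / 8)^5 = 1602.84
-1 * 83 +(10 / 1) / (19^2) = -29953 / 361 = -82.97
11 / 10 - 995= -9939 / 10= -993.90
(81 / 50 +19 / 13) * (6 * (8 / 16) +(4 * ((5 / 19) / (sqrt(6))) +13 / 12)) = 2003 * sqrt(6) / 3705 +98147 / 7800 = 13.91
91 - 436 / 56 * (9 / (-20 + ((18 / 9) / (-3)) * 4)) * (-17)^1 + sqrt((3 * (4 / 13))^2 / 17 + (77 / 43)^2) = sqrt(294104641) / 9503 + 2153 / 56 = 40.25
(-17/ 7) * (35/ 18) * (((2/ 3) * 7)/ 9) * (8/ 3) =-4760/ 729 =-6.53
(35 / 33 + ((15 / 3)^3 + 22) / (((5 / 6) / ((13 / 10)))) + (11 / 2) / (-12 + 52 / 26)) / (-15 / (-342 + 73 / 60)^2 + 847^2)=0.00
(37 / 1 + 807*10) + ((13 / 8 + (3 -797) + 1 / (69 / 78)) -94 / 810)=545161447 / 74520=7315.64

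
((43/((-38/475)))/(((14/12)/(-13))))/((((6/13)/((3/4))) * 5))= 109005/56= 1946.52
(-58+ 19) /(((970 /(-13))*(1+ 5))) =169 /1940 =0.09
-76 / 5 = -15.20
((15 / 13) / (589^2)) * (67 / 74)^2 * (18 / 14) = 606015 / 172876285036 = 0.00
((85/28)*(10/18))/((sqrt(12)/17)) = 7225*sqrt(3)/1512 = 8.28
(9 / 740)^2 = 81 / 547600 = 0.00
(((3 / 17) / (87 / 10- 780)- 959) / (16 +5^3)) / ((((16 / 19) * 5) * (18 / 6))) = -0.54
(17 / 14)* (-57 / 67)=-969 / 938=-1.03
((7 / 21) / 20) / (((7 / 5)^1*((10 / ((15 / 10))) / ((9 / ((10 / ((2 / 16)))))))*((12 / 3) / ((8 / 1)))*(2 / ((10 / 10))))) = 9 / 44800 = 0.00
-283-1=-284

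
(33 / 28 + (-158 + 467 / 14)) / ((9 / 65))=-224705 / 252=-891.69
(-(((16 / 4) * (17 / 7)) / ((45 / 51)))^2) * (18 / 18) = -1336336 / 11025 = -121.21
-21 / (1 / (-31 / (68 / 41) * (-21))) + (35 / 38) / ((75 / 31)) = -159738257 / 19380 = -8242.43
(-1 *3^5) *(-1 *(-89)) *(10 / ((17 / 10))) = -127217.65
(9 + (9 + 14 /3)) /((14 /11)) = 374 /21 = 17.81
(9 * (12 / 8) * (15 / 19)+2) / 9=481 / 342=1.41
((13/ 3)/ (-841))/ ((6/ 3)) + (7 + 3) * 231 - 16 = 11575511/ 5046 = 2294.00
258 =258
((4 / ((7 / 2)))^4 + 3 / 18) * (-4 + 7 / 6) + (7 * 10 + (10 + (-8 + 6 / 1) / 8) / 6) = 11464739 / 172872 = 66.32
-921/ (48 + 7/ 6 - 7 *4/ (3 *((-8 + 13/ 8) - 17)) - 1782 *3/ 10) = 5166810/ 2721041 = 1.90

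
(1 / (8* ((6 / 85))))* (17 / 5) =289 / 48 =6.02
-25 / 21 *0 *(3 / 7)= 0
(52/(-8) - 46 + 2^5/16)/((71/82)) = -4141/71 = -58.32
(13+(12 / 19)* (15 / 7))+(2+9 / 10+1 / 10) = 2308 / 133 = 17.35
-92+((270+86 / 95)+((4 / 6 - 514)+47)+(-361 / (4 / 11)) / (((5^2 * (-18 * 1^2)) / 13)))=-8849203 / 34200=-258.75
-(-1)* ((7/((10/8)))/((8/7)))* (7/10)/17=343/1700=0.20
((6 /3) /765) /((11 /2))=4 /8415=0.00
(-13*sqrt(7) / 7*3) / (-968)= 0.02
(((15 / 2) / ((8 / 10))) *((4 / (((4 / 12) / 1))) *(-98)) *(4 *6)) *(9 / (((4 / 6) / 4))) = -14288400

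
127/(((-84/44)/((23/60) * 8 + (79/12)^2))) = -46677961/15120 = -3087.17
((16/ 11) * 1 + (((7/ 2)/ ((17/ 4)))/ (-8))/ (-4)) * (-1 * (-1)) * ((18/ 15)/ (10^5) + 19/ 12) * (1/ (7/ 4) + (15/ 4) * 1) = 10.13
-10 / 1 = -10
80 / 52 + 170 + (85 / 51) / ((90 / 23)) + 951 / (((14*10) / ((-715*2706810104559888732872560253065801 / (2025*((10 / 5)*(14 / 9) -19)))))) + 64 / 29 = 415913359867518526170257318507715475433 / 1017900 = 408599430069278442057429300000000.00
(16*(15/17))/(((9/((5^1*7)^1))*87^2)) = 2800/386019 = 0.01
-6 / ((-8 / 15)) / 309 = 15 / 412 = 0.04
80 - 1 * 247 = -167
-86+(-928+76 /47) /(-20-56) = -65913 /893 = -73.81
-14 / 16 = -7 / 8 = -0.88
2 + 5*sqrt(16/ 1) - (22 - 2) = 2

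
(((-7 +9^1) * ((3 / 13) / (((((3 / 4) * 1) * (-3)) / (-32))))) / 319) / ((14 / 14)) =256 / 12441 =0.02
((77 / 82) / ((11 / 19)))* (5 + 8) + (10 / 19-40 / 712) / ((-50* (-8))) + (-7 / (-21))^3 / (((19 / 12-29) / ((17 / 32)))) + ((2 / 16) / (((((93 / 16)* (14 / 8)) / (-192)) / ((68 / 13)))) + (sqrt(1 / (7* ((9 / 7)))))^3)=174354415689481 / 19855560881520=8.78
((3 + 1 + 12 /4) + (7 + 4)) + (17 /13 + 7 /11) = 2852 /143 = 19.94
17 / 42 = 0.40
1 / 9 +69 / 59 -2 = -382 / 531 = -0.72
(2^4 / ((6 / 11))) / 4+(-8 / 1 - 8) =-26 / 3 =-8.67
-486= -486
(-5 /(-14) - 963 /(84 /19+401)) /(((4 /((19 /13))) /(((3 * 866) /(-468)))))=1790548961 /437407152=4.09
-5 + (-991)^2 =982076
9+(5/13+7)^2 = 10737/169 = 63.53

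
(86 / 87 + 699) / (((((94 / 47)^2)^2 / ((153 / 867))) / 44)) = 669889 / 1972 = 339.70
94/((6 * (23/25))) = 1175/69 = 17.03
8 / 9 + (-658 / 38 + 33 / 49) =-15.75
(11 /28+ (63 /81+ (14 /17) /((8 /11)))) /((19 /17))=4933 /2394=2.06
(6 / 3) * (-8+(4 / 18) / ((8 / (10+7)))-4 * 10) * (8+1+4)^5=-635282323 / 18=-35293462.39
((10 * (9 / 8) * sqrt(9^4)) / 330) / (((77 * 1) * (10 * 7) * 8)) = 0.00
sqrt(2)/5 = 0.28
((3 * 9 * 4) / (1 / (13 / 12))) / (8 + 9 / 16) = 1872 / 137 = 13.66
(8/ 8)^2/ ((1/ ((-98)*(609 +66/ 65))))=-59781.51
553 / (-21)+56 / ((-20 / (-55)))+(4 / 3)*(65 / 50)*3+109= 241.87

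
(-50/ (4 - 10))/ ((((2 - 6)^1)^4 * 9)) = 25/ 6912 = 0.00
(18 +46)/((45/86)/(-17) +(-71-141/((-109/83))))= 10198912/5790463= 1.76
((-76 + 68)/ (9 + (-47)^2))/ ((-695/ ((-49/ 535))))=-196/ 412353925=-0.00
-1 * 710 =-710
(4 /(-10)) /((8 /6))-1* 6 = -63 /10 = -6.30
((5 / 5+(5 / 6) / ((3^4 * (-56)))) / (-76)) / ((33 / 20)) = -0.01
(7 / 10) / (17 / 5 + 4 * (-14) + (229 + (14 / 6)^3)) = 27 / 7294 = 0.00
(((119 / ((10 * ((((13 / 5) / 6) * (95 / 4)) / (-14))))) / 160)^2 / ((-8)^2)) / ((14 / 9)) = 8029287 / 78091520000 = 0.00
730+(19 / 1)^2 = 1091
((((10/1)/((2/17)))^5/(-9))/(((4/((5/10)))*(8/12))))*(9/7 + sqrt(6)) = -4437053125*sqrt(6)/48 - 13311159375/112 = -345277056.40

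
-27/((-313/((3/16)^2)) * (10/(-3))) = -0.00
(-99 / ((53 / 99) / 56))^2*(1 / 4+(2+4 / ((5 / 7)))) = 11823784167888 / 14045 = 841850065.35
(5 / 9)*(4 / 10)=2 / 9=0.22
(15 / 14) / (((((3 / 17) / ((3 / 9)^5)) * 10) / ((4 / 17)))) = 1 / 1701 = 0.00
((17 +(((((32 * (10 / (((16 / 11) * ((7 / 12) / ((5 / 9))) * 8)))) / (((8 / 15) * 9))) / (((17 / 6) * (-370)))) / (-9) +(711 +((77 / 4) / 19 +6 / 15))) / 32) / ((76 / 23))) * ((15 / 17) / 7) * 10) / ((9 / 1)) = 6519795454415 / 1961091409536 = 3.32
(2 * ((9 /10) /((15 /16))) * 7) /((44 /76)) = 6384 /275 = 23.21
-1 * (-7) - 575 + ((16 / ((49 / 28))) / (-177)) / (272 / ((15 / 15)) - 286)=-4926232 / 8673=-568.00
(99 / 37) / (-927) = -11 / 3811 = -0.00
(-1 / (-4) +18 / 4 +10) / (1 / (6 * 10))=885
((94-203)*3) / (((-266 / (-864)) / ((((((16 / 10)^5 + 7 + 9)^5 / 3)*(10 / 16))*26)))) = -84919586551153602779167064064 / 1132488250732421875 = -74984960326.28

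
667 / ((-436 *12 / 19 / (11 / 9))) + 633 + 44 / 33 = 29730085 / 47088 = 631.37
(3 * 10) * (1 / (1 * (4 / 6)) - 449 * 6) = -80775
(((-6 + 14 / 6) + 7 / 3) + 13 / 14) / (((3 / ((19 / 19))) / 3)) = -17 / 42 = -0.40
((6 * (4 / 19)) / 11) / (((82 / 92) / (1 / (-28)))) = -276 / 59983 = -0.00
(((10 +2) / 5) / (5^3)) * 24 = 288 / 625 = 0.46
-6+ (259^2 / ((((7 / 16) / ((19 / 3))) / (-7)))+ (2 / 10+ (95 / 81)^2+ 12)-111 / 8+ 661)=-1783774927907 / 262440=-6796886.63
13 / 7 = 1.86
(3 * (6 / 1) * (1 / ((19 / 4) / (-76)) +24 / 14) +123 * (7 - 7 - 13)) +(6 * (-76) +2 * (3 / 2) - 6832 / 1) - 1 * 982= -70862 / 7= -10123.14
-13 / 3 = -4.33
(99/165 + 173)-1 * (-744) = 4588/5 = 917.60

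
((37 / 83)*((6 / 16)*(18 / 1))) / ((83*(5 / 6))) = 2997 / 68890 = 0.04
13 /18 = 0.72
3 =3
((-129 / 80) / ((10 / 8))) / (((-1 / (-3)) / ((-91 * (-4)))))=-35217 / 25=-1408.68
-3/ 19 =-0.16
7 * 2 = 14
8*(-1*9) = -72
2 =2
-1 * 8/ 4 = -2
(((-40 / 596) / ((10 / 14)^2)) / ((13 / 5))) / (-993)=98 / 1923441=0.00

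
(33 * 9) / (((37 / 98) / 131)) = 3812886 / 37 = 103050.97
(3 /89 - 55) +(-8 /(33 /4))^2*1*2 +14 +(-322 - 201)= -54477905 /96921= -562.09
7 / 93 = 0.08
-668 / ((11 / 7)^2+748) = -32732 / 36773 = -0.89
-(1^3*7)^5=-16807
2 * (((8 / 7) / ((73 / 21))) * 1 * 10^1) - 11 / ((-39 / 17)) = 32371 / 2847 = 11.37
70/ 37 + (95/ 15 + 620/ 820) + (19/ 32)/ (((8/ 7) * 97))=1015588451/ 113010432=8.99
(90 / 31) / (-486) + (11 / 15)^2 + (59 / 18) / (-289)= 6294809 / 12094650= 0.52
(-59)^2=3481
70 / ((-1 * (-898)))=35 / 449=0.08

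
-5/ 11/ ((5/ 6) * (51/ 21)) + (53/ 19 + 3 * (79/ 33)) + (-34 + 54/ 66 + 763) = 2627674/ 3553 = 739.56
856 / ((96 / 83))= 8881 / 12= 740.08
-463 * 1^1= -463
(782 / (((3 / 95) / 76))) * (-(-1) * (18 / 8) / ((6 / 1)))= 705755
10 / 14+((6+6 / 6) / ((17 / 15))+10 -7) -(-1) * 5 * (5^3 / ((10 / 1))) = 17229 / 238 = 72.39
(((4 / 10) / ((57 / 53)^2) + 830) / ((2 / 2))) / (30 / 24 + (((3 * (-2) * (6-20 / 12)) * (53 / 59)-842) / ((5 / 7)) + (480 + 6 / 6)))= -3183396448 / 2795806737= -1.14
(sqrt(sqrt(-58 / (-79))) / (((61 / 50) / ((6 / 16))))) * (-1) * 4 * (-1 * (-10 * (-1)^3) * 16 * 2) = 24000 * 58^(1 / 4) * 79^(3 / 4) / 4819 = 364.19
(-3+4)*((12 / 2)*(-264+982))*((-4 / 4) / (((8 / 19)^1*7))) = -20463 / 14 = -1461.64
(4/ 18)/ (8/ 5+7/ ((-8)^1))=0.31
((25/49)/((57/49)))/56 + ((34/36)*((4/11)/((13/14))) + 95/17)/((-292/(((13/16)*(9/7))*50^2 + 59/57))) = -31969397767/599783184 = -53.30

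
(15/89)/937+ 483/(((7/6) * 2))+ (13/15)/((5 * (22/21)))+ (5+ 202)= 18996183113/45866150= 414.17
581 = 581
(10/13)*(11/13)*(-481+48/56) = -369710/1183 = -312.52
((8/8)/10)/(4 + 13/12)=6/305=0.02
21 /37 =0.57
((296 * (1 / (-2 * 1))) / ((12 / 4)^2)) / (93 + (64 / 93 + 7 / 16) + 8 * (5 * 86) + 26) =-73408 / 15892401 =-0.00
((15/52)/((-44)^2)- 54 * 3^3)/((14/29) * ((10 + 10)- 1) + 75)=-4256613069/245740352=-17.32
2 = 2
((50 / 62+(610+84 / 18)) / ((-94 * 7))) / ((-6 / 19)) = 155363 / 52452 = 2.96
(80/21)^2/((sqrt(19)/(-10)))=-64000 * sqrt(19)/8379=-33.29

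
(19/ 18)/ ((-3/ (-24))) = 76/ 9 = 8.44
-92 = -92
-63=-63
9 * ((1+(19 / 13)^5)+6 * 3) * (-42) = -3602591748 / 371293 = -9702.83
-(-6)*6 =36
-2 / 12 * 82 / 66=-41 / 198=-0.21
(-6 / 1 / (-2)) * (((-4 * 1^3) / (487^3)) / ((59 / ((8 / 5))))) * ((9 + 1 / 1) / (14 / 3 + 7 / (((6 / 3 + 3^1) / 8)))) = -1440 / 810934648363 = -0.00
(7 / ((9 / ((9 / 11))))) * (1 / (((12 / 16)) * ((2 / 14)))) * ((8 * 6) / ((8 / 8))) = 3136 / 11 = 285.09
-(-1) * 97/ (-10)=-97/ 10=-9.70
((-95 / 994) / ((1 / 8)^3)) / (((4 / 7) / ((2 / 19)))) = -640 / 71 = -9.01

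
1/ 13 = 0.08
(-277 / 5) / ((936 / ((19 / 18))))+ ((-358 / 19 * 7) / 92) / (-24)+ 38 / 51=116145227 / 156454740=0.74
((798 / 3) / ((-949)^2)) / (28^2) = 19 / 50433656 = 0.00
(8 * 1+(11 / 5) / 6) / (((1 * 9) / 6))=251 / 45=5.58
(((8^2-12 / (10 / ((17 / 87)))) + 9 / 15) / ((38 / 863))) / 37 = 8054379 / 203870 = 39.51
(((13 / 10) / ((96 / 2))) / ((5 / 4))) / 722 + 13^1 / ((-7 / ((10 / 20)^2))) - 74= -225805409 / 3032400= -74.46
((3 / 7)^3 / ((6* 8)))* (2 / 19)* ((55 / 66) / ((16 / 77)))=0.00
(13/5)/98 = 13/490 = 0.03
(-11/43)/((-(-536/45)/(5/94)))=-2475/2166512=-0.00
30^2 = 900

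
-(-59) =59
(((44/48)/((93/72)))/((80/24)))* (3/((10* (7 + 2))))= 11/1550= 0.01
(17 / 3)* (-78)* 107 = -47294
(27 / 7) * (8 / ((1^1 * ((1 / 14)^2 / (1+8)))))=54432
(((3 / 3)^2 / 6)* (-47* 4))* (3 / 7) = -94 / 7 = -13.43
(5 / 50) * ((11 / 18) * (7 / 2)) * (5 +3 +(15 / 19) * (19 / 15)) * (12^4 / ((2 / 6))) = 598752 / 5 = 119750.40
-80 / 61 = -1.31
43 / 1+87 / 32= 1463 / 32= 45.72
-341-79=-420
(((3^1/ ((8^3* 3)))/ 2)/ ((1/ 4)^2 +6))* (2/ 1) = 1/ 3104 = 0.00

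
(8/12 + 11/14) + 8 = 397/42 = 9.45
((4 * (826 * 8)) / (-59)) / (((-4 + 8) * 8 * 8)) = -7 / 4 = -1.75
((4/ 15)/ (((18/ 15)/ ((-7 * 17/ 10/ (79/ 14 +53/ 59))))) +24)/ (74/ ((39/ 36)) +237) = 0.08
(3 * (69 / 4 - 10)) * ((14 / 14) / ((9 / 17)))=493 / 12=41.08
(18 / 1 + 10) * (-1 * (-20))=560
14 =14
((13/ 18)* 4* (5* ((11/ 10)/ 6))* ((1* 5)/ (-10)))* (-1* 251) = 35893/ 108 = 332.34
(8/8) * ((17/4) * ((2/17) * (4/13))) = 2/13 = 0.15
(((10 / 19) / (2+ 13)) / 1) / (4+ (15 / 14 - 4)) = 28 / 855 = 0.03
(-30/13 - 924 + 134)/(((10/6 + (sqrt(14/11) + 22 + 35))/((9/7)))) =-53840160/3099551 + 83430*sqrt(154)/3099551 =-17.04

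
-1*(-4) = 4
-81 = -81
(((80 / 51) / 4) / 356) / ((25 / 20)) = 4 / 4539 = 0.00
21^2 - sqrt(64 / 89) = 441 - 8 * sqrt(89) / 89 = 440.15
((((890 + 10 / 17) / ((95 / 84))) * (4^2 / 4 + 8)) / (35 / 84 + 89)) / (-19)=-36626688 / 6585001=-5.56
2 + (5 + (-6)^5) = -7769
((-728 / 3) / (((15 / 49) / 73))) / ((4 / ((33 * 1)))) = -7161154 / 15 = -477410.27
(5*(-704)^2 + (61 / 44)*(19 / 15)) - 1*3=1635531979 / 660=2478078.76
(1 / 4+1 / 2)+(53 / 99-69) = -26815 / 396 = -67.71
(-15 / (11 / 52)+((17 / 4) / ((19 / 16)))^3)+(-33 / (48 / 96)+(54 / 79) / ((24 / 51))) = -2136573941 / 23841884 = -89.61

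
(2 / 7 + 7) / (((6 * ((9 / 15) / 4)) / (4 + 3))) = 170 / 3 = 56.67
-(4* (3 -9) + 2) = 22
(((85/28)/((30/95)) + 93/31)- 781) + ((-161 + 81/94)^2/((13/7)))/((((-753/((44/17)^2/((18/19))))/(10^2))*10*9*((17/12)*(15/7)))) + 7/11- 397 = -6425765806074525013/5300862505186248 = -1212.21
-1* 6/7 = -6/7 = -0.86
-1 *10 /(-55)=2 /11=0.18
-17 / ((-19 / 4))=68 / 19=3.58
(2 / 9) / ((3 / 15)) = 10 / 9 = 1.11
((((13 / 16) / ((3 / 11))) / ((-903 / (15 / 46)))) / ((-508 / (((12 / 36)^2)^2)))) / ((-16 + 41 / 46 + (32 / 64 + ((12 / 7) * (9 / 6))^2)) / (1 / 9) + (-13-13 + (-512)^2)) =5005 / 50163741772952832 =0.00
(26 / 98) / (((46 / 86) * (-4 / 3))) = -1677 / 4508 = -0.37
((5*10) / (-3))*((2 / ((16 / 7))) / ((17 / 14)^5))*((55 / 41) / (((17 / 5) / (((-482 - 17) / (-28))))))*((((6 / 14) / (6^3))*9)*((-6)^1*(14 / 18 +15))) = 584822074375 / 8906762961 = 65.66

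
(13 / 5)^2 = 169 / 25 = 6.76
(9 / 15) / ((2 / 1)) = 0.30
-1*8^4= -4096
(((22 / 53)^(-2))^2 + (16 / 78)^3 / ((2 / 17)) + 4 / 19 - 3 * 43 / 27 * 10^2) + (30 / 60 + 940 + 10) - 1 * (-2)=134304548549165 / 264020801616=508.69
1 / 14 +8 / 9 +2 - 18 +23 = 1003 / 126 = 7.96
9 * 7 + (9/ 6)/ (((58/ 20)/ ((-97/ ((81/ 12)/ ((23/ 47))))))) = 728201/ 12267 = 59.36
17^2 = 289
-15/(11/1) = -15/11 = -1.36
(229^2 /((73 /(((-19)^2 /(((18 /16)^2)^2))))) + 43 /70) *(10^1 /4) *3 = 5427974545699 /4470228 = 1214250.04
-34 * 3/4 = -51/2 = -25.50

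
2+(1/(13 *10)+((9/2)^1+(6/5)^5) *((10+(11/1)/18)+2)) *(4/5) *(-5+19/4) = -12697453/812500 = -15.63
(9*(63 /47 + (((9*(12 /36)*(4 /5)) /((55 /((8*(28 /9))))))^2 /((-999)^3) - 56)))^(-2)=0.00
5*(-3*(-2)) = 30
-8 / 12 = -2 / 3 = -0.67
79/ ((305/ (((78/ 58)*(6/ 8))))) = 9243/ 35380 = 0.26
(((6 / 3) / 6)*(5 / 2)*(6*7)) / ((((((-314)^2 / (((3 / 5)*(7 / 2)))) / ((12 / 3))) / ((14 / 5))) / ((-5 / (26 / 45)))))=-46305 / 640874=-0.07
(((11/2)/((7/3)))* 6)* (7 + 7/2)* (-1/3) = -99/2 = -49.50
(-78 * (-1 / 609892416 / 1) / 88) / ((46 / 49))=13 / 8397430272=0.00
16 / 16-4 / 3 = -1 / 3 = -0.33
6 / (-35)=-6 / 35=-0.17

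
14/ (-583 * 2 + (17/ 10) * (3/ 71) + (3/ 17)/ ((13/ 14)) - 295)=-2196740/ 229204419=-0.01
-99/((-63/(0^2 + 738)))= 8118/7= 1159.71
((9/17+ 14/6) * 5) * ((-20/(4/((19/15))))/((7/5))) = -69350/1071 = -64.75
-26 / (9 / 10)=-260 / 9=-28.89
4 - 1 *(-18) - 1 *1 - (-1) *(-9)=12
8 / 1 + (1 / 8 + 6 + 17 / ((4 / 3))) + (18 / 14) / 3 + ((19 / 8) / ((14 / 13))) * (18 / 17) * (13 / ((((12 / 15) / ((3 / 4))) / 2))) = 641429 / 7616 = 84.22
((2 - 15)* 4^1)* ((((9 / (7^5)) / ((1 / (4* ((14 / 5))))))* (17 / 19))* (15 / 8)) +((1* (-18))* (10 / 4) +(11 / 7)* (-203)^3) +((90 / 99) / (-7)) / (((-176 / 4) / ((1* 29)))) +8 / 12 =-435378140029781 / 33119394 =-13145715.77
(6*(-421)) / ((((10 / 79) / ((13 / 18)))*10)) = -1441.22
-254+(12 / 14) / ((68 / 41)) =-60329 / 238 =-253.48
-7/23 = -0.30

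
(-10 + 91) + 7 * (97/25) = 2704/25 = 108.16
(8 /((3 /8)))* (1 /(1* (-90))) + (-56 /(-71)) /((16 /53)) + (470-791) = -6108029 /19170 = -318.62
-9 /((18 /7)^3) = -343 /648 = -0.53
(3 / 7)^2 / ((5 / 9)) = 81 / 245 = 0.33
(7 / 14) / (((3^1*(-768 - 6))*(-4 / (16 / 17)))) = 1 / 19737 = 0.00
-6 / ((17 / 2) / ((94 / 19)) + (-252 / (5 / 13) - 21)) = 5640 / 634013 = 0.01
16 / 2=8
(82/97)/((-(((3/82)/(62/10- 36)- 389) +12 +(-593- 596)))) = 1001876/1855940091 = 0.00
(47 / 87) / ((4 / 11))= 517 / 348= 1.49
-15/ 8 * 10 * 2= -75/ 2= -37.50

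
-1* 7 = -7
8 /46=4 /23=0.17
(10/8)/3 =5/12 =0.42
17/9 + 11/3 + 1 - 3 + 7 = 95/9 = 10.56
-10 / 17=-0.59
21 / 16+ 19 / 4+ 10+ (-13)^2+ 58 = 3889 / 16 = 243.06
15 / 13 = 1.15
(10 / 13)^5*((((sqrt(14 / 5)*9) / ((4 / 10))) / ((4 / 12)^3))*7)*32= 2721600000*sqrt(70) / 371293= 61327.68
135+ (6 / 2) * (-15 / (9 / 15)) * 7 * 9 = -4590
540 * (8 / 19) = 4320 / 19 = 227.37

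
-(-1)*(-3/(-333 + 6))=1/109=0.01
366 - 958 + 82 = -510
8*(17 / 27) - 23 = -485 / 27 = -17.96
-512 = -512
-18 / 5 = -3.60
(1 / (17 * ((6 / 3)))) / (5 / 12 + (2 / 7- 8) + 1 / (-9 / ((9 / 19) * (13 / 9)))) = -2394 / 600185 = -0.00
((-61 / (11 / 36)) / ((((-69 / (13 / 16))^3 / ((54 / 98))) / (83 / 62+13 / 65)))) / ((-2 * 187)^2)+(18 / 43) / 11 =476493488965851543 / 12521189365506088960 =0.04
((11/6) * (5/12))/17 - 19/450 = 83/30600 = 0.00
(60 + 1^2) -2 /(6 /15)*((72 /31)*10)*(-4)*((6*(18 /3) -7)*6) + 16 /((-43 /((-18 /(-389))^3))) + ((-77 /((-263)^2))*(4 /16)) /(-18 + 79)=107116892601748610082871 /1324281392178449972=80886.81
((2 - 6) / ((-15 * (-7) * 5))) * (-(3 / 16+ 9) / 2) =7 / 200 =0.04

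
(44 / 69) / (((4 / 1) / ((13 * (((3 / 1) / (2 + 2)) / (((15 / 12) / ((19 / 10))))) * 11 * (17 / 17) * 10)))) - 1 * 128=15167 / 115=131.89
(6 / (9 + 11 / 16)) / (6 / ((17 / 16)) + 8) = 204 / 4495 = 0.05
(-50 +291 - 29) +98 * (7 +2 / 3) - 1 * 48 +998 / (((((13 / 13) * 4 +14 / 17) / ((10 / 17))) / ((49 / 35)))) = 133544 / 123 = 1085.72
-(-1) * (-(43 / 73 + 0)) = -43 / 73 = -0.59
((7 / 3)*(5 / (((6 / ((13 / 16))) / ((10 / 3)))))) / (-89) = -2275 / 38448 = -0.06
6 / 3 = 2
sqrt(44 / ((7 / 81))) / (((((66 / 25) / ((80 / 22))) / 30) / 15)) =1350000 * sqrt(77) / 847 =13986.07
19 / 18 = 1.06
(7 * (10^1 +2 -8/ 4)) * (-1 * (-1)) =70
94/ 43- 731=-31339/ 43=-728.81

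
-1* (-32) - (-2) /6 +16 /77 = 7517 /231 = 32.54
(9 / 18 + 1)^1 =3 / 2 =1.50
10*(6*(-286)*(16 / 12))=-22880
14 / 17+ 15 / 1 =269 / 17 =15.82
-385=-385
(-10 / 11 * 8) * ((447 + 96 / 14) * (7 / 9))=-28240 / 11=-2567.27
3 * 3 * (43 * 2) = 774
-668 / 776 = -167 / 194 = -0.86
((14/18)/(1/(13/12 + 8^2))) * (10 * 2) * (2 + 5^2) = 27335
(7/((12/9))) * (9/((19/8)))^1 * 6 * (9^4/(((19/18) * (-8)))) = -33480783/361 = -92744.55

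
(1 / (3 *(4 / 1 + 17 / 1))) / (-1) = -1 / 63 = -0.02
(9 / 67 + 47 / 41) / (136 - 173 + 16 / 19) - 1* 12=-22713110 / 1887189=-12.04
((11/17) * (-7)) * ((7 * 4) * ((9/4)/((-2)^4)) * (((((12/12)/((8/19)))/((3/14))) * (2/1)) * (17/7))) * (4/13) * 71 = -2181333/104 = -20974.36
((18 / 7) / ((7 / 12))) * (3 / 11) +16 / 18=10144 / 4851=2.09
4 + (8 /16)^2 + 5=9.25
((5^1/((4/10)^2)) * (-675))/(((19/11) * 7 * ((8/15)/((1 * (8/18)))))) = -1546875/1064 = -1453.83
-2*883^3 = -1376930774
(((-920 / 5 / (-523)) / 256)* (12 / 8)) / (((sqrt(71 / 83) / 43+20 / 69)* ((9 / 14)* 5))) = 568288301 / 255428049496-10986801* sqrt(5893) / 5108560989920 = 0.00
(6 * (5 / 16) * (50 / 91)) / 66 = 125 / 8008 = 0.02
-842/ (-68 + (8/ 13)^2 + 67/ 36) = 5122728/ 400085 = 12.80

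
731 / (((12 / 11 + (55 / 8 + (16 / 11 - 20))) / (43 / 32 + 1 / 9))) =-3369179 / 33516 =-100.52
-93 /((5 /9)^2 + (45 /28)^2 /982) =-5799566304 /19411225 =-298.77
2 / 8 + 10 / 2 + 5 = 41 / 4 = 10.25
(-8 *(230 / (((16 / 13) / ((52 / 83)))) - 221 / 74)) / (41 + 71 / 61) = -42745872 / 1974653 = -21.65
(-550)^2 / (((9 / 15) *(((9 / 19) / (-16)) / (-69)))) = 1175044444.44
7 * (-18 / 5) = -126 / 5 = -25.20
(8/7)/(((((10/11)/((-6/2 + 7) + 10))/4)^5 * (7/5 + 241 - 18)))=143986855936/31875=4517234.70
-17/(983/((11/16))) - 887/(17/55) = -767293659/267376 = -2869.72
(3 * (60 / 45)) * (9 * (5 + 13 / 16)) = 837 / 4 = 209.25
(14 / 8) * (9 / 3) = 21 / 4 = 5.25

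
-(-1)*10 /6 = 1.67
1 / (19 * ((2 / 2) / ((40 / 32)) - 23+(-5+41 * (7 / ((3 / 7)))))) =15 / 183103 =0.00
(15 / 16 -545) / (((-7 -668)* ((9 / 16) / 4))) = 6964 / 1215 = 5.73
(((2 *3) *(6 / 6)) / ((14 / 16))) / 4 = 12 / 7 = 1.71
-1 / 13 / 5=-1 / 65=-0.02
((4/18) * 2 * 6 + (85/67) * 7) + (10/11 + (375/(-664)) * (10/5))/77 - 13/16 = 346622029/32298288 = 10.73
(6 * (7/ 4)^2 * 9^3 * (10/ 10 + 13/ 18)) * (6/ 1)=1107351/ 8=138418.88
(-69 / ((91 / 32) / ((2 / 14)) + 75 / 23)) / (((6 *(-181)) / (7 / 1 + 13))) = 169280 / 3086231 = 0.05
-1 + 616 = 615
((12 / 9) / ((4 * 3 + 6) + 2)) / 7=1 / 105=0.01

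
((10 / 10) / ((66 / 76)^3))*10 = 548720 / 35937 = 15.27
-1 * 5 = -5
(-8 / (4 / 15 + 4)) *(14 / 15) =-7 / 4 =-1.75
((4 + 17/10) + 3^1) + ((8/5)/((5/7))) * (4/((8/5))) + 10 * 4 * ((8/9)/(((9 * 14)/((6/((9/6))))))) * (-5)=49081/5670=8.66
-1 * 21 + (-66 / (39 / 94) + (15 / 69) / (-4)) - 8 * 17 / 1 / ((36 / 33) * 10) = -3455207 / 17940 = -192.60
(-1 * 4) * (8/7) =-32/7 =-4.57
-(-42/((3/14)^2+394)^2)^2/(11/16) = -41652670316544/391385114250120006731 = -0.00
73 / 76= 0.96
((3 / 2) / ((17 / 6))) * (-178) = -1602 / 17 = -94.24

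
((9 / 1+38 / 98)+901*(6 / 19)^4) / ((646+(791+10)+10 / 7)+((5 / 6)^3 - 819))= 25307589024 / 868980037037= 0.03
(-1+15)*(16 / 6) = 112 / 3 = 37.33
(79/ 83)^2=6241/ 6889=0.91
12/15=4/5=0.80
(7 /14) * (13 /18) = 13 /36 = 0.36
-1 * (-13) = 13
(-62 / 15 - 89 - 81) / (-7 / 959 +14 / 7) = -357844 / 4095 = -87.39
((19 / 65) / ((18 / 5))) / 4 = 19 / 936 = 0.02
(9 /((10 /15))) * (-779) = -21033 /2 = -10516.50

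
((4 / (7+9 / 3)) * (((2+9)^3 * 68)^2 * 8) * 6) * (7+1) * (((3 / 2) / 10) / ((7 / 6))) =28310508509184 / 175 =161774334338.19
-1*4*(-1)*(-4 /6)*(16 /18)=-64 /27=-2.37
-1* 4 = -4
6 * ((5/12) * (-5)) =-25/2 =-12.50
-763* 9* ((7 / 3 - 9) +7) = -2289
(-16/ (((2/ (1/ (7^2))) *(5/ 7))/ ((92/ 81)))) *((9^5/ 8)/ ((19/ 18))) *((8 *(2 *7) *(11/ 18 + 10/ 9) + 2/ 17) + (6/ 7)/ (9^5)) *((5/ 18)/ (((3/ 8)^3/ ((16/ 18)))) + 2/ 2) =-60805869437216/ 30541455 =-1990929.03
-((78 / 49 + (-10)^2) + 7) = -5321 / 49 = -108.59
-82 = -82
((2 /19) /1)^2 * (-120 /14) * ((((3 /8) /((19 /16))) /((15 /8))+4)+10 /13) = -292704 /624169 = -0.47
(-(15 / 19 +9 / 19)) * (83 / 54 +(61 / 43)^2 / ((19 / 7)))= -17289644 / 6007401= -2.88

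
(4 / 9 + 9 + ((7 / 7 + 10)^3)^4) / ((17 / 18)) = 56491710781148 / 17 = 3323041810655.76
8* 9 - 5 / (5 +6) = 787 / 11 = 71.55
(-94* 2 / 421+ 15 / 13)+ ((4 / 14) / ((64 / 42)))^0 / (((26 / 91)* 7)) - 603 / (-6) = 556644 / 5473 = 101.71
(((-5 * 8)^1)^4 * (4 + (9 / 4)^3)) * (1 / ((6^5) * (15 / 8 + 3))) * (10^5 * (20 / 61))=34077326.12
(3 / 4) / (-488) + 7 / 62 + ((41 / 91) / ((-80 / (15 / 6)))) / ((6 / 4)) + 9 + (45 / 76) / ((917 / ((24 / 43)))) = 16093502566423 / 1768062065952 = 9.10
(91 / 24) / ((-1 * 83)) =-91 / 1992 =-0.05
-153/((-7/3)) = 65.57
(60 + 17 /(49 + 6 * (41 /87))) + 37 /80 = 60.79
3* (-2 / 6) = -1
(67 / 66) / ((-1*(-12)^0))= -67 / 66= -1.02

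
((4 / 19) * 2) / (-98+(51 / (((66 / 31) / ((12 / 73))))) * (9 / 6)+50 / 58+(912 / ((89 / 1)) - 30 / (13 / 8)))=-26943059 / 6363505593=-0.00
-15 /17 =-0.88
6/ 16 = 3/ 8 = 0.38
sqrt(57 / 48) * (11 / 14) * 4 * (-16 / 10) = -44 * sqrt(19) / 35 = -5.48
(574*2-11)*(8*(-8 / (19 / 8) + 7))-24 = 627168 / 19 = 33008.84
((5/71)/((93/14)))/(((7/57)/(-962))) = -83.04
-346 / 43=-8.05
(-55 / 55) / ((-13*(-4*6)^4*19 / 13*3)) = 1 / 18911232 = 0.00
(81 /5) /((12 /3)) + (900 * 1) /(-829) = 49149 /16580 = 2.96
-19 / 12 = -1.58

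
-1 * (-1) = 1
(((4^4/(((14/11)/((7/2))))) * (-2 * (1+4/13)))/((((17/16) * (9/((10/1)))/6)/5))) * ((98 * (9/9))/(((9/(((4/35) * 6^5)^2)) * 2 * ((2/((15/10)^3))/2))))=-10897456103424/13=-838265854109.54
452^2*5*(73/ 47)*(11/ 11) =74570960/ 47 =1586616.17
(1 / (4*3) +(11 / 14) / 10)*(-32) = -544 / 105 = -5.18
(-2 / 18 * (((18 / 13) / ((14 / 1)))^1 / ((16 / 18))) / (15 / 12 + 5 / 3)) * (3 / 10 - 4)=999 / 63700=0.02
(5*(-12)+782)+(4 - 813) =-87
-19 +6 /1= -13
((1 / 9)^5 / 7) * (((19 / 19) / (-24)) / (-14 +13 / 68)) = 17 / 2328774462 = 0.00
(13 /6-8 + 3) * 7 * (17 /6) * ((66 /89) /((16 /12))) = -22253 /712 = -31.25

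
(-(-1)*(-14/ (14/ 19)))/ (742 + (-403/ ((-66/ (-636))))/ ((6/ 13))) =627/ 253181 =0.00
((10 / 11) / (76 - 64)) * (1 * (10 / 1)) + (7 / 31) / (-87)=7466 / 9889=0.75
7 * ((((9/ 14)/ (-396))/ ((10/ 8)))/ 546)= -1/ 60060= -0.00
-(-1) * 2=2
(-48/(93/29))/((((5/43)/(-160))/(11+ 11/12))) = 22825088/93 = 245431.05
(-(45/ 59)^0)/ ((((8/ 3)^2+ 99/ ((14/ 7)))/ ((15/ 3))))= -90/ 1019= -0.09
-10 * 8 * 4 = -320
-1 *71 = -71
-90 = -90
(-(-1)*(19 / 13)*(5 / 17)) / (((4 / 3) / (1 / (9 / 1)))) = 95 / 2652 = 0.04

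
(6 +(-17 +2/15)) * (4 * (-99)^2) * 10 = -4260168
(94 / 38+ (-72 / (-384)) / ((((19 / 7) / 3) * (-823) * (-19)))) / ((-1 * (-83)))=0.03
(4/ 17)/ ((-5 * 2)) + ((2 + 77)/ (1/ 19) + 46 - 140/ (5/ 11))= 105313/ 85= 1238.98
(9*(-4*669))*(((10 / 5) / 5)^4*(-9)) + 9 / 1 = 3473721 / 625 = 5557.95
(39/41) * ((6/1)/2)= 117/41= 2.85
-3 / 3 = -1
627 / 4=156.75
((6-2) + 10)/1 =14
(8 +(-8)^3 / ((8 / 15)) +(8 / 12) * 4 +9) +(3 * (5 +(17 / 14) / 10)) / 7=-2758127 / 2940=-938.14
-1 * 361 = -361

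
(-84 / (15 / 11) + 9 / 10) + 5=-557 / 10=-55.70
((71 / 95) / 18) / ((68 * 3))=0.00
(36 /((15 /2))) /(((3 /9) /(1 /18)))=4 /5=0.80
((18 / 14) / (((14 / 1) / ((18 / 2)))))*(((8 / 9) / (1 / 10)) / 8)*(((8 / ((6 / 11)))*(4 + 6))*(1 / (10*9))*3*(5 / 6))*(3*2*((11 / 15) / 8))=605 / 294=2.06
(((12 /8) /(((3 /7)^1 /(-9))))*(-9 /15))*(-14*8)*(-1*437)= 4625208 /5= 925041.60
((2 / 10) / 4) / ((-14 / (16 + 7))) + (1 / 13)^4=-656623 / 7997080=-0.08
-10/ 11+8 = 78/ 11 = 7.09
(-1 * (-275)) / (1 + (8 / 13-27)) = -65 / 6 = -10.83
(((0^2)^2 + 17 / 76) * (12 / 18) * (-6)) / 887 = -17 / 16853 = -0.00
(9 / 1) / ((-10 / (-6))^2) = 81 / 25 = 3.24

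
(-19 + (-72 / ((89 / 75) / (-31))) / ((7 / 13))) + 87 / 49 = 15158284 / 4361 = 3475.87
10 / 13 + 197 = 2571 / 13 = 197.77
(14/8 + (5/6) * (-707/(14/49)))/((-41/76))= 469756/123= 3819.15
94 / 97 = 0.97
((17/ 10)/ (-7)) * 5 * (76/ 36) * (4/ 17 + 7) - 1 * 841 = -36101/ 42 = -859.55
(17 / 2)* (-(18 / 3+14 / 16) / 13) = -935 / 208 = -4.50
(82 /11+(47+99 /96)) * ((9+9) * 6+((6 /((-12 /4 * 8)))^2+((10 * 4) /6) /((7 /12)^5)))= 1085950611373 /94657024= 11472.48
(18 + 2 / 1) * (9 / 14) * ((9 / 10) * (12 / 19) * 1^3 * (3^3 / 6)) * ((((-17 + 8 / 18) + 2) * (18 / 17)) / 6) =-190998 / 2261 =-84.48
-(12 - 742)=730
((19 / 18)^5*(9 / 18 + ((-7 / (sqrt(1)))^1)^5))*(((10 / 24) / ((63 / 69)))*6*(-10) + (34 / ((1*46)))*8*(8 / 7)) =118435031622601 / 260760384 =454191.05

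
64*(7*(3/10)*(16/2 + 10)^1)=12096/5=2419.20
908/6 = 454/3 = 151.33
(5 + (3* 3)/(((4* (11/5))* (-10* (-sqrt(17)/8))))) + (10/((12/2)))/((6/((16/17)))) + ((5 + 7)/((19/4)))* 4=9* sqrt(17)/187 + 44671/2907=15.57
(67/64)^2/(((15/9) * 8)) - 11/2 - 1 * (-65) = 59.58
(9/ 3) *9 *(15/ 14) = 405/ 14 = 28.93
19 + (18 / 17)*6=431 / 17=25.35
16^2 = 256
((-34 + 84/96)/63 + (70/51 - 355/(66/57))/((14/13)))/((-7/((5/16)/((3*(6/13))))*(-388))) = -1739467925/73721539584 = -0.02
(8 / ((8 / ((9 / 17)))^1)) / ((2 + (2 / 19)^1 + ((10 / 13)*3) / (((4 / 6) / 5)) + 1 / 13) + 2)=2223 / 90236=0.02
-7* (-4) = 28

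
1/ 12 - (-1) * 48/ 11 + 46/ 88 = 164/ 33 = 4.97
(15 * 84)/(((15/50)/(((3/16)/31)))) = 1575/62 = 25.40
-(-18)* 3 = 54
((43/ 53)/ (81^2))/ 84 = 43/ 29209572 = 0.00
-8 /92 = -2 /23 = -0.09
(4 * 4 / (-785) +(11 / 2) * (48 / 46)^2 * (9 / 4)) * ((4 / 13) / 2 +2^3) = 592223696 / 5398445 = 109.70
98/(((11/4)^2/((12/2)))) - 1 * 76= 212/121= 1.75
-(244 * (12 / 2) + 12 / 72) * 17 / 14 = -21335 / 12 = -1777.92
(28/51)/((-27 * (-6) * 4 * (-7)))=-1/8262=-0.00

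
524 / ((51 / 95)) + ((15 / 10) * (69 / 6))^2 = 1039291 / 816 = 1273.64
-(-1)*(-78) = -78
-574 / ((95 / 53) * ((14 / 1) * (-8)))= 2.86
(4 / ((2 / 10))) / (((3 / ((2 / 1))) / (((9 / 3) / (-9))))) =-40 / 9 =-4.44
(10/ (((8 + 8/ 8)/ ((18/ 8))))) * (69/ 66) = 115/ 44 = 2.61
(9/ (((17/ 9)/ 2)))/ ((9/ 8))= 144/ 17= 8.47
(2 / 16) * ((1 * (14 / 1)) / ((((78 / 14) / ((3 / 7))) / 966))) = 3381 / 26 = 130.04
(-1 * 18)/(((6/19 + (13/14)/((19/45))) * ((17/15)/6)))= -143640/3791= -37.89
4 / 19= 0.21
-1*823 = -823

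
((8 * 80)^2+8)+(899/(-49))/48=963397117/2352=409607.62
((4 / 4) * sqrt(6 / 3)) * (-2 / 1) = -2.83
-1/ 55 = -0.02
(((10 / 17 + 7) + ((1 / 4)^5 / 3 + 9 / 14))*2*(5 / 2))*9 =45137145 / 121856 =370.41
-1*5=-5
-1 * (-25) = 25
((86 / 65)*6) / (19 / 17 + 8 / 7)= 61404 / 17485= 3.51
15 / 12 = 5 / 4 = 1.25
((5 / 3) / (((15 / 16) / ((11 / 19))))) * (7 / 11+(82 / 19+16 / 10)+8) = 81104 / 5415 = 14.98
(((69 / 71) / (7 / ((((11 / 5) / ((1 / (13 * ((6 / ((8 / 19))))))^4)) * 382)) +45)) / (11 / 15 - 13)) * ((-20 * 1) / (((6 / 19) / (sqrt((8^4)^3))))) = 2366212098673323343872 / 80952401736208799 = 29229.67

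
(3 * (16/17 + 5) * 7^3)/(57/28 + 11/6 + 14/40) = 10912545/7531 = 1449.02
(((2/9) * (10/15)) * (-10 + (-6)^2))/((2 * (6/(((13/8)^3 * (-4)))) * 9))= -28561/46656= -0.61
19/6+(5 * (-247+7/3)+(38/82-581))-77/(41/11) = -448055/246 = -1821.36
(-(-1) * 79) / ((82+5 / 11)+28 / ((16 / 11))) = 3476 / 4475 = 0.78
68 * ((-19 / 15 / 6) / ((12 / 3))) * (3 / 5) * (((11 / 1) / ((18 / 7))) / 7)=-3553 / 2700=-1.32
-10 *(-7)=70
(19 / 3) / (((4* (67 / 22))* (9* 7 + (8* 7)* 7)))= 209 / 182910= 0.00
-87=-87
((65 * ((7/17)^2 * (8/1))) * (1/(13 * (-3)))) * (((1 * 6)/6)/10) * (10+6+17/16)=-4459/1156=-3.86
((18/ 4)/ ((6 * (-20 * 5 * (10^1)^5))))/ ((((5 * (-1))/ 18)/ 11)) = 297/ 100000000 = 0.00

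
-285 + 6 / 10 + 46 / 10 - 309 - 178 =-3834 / 5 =-766.80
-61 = -61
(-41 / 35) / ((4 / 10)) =-2.93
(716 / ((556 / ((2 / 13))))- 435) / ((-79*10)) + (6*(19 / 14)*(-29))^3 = -6447684620589169 / 489642790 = -13168139.62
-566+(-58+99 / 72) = -4981 / 8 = -622.62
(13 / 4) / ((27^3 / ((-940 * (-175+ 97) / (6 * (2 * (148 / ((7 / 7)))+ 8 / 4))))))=39715 / 5865534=0.01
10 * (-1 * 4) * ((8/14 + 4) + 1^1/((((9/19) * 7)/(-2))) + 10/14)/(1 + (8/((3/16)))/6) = -11800/511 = -23.09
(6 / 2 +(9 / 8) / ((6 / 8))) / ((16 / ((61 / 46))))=549 / 1472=0.37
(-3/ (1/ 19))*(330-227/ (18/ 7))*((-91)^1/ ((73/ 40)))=150457580/ 219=687020.91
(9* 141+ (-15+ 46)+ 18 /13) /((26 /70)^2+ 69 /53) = 549200575 /607633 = 903.84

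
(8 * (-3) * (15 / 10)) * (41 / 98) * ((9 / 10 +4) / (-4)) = 369 / 20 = 18.45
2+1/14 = 29/14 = 2.07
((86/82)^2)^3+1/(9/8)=2.22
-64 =-64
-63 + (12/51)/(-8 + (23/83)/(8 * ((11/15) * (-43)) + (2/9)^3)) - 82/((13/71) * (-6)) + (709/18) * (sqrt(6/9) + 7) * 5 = 3545 * sqrt(6)/54 + 3376878091251053/2429019480654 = 1551.03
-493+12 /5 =-2453 /5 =-490.60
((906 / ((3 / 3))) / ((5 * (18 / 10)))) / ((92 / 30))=755 / 23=32.83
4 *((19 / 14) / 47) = 38 / 329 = 0.12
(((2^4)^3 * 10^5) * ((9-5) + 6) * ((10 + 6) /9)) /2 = 32768000000 /9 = 3640888888.89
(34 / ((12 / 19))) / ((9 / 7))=2261 / 54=41.87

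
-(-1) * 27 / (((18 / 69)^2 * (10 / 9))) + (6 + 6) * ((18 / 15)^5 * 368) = 283637403 / 25000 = 11345.50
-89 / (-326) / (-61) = -89 / 19886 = -0.00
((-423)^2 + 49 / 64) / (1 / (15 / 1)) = 171772575 / 64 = 2683946.48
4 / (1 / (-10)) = -40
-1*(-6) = 6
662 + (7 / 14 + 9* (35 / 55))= 14701 / 22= 668.23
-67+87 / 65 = -4268 / 65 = -65.66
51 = 51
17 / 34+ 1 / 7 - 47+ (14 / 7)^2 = -593 / 14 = -42.36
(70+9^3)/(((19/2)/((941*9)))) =13533462/19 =712287.47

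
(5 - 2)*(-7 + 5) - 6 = -12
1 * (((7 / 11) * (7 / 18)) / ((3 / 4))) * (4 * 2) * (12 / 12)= 784 / 297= 2.64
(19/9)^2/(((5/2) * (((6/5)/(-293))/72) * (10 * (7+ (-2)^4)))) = -423092/3105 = -136.26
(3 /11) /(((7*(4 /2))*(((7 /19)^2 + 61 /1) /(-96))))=-25992 /849695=-0.03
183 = 183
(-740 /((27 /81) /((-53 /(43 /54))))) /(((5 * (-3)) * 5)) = -423576 /215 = -1970.12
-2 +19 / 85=-151 / 85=-1.78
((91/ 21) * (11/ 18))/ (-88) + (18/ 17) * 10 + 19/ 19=84883/ 7344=11.56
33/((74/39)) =17.39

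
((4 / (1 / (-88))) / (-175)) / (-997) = -352 / 174475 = -0.00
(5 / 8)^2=25 / 64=0.39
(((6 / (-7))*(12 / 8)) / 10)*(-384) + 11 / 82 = 142081 / 2870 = 49.51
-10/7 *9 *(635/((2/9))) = -257175/7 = -36739.29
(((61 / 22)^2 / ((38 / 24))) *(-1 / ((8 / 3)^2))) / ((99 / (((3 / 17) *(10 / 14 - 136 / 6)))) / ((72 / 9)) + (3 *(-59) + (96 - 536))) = 46315287 / 42067598584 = 0.00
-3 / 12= -0.25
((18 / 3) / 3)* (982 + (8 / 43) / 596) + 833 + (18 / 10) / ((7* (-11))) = 6899289792 / 2466695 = 2796.98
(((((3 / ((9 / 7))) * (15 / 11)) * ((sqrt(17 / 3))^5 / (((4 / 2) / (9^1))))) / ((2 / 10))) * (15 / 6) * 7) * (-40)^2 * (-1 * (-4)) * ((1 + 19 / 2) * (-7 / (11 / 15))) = -61430065671.73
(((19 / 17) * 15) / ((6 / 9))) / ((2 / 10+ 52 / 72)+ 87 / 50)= 192375 / 20366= 9.45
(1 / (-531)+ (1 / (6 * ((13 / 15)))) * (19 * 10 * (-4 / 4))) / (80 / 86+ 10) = -5423117 / 1622205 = -3.34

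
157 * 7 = 1099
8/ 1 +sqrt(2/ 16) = sqrt(2)/ 4 +8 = 8.35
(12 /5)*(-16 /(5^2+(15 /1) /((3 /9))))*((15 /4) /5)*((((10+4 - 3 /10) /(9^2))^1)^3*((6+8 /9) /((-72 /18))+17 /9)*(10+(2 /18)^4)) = -24101291669 /7264134168750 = -0.00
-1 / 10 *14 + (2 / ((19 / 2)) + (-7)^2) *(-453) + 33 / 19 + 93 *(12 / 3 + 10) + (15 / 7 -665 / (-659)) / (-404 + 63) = -3136712554049 / 149438135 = -20990.04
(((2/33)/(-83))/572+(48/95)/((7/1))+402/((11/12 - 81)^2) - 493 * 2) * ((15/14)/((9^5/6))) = -474290030438014013/4419005676668877294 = -0.11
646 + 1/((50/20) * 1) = 3232/5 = 646.40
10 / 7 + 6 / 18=37 / 21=1.76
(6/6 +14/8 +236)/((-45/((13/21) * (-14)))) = 2483/54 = 45.98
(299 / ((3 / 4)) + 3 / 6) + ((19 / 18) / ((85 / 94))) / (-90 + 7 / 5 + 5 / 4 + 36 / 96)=424928167 / 1064574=399.15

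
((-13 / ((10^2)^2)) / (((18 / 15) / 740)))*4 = -481 / 150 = -3.21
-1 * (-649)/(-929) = -0.70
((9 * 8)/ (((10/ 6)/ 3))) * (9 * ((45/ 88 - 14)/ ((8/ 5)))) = -865323/ 88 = -9833.22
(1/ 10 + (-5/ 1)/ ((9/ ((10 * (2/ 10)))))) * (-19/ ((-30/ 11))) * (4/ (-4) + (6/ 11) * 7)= -19.85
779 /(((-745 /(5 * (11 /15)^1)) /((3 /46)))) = -8569 /34270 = -0.25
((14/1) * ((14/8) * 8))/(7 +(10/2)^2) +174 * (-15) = -2603.88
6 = 6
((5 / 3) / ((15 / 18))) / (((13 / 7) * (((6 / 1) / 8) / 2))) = 112 / 39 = 2.87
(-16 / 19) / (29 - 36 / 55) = -880 / 29621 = -0.03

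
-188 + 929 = 741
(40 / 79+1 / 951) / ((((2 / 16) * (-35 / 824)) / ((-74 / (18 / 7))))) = 9297376576 / 3380805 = 2750.05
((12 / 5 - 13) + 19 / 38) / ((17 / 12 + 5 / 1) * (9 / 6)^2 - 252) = 808 / 19005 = 0.04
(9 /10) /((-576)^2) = 1 /368640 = 0.00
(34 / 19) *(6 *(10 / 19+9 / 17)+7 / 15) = 65902 / 5415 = 12.17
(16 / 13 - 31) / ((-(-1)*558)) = -43 / 806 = -0.05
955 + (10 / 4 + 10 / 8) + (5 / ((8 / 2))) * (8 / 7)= 26885 / 28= 960.18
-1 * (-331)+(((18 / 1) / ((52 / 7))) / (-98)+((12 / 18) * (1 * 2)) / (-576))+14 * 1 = 13561577 / 39312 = 344.97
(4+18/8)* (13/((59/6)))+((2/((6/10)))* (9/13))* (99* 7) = 2465895/1534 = 1607.49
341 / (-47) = -341 / 47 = -7.26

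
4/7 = 0.57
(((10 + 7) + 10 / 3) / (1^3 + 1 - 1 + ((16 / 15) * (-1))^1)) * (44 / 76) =-176.58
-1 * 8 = -8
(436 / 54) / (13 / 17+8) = 3706 / 4023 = 0.92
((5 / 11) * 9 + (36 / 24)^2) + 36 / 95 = 28089 / 4180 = 6.72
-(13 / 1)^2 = -169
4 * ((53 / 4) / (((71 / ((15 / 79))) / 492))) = 391140 / 5609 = 69.73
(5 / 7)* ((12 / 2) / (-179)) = -30 / 1253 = -0.02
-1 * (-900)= 900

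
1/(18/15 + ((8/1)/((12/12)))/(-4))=-5/4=-1.25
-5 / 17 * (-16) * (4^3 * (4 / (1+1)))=10240 / 17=602.35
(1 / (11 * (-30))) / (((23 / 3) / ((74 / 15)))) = -37 / 18975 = -0.00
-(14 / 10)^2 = -49 / 25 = -1.96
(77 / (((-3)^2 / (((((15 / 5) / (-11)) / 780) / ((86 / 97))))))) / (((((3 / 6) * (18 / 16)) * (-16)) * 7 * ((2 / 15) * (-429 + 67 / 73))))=-7081 / 7546500000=-0.00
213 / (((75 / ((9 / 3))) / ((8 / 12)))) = 142 / 25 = 5.68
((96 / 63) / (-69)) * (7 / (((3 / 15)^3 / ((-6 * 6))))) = 16000 / 23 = 695.65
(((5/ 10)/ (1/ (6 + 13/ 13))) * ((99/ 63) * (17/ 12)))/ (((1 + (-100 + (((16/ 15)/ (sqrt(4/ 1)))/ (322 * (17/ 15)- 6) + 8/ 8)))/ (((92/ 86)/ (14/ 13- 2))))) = 37629449/ 408380976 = 0.09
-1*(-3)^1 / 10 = 3 / 10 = 0.30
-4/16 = -1/4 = -0.25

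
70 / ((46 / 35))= 1225 / 23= 53.26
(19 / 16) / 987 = 19 / 15792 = 0.00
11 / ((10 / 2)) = 2.20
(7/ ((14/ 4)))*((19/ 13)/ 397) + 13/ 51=69031/ 263211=0.26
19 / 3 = 6.33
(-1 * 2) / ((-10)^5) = 1 / 50000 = 0.00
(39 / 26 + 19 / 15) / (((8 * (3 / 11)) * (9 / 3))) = 913 / 2160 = 0.42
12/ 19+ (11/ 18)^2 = 6187/ 6156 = 1.01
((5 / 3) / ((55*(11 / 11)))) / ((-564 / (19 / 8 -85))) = 661 / 148896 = 0.00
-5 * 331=-1655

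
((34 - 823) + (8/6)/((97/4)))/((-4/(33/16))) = 2525413/6208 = 406.80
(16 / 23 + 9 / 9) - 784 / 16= -1088 / 23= -47.30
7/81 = 0.09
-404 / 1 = -404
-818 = -818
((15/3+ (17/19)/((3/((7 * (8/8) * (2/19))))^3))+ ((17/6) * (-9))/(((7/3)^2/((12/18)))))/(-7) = -326003116/1206902781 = -0.27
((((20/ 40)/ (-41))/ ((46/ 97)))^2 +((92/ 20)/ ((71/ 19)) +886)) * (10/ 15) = 4481348776723/ 7576401480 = 591.49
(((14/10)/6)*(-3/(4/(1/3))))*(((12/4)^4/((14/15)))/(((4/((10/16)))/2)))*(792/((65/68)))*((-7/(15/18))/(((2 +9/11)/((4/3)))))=10496871/2015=5209.37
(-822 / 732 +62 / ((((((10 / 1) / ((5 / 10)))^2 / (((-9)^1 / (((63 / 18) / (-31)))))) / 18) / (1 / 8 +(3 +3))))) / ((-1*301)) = -33210707 / 7344400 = -4.52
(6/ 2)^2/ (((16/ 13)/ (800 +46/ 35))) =1640691/ 280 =5859.61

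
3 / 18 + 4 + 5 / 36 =155 / 36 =4.31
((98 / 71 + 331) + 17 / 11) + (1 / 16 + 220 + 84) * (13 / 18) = 124503593 / 224928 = 553.53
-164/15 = -10.93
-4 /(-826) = 2 /413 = 0.00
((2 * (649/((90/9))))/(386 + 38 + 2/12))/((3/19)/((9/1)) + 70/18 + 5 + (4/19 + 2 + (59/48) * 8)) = 1331748/91174625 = 0.01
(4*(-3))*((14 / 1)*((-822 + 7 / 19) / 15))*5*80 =69937280 / 19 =3680909.47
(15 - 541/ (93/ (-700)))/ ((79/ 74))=28127030/ 7347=3828.37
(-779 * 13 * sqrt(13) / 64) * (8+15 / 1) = -232921 * sqrt(13) / 64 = -13122.01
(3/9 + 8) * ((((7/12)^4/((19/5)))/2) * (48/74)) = 300125/3644352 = 0.08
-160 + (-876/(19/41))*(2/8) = -12019/19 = -632.58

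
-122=-122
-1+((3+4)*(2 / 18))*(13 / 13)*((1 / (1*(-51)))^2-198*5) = -18048332 / 23409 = -771.00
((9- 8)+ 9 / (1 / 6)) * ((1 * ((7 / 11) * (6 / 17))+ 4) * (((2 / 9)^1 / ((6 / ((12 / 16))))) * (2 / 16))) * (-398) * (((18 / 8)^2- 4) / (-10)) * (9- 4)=393025 / 2304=170.58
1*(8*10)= 80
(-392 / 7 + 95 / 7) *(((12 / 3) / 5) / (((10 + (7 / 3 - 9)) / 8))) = -14256 / 175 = -81.46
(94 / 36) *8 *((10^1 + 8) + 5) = 4324 / 9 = 480.44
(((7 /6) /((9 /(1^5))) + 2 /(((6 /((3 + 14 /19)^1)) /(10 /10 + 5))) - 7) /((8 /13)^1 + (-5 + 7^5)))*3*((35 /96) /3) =281645 /21514875264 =0.00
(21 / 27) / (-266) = -1 / 342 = -0.00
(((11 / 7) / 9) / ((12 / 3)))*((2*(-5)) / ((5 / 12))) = -22 / 21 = -1.05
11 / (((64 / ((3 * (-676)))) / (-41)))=228657 / 16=14291.06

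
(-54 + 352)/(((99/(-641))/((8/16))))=-95509/99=-964.74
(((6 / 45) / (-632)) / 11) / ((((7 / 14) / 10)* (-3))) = 1 / 7821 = 0.00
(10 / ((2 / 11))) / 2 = 55 / 2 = 27.50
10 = 10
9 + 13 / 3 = 40 / 3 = 13.33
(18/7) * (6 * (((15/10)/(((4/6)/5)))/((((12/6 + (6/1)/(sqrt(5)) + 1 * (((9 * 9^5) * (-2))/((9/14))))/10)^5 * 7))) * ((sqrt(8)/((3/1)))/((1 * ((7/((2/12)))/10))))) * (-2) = 577251829987650943725108146484375 * sqrt(10)/2496690697055798409794905123694268827587496725374547998941545712 + 159068476361132117291445425356201171875 * sqrt(2)/2496690697055798409794905123694268827587496725374547998941545712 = 0.00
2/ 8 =1/ 4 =0.25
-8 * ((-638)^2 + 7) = -3256408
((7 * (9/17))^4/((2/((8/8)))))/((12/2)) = 5250987/334084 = 15.72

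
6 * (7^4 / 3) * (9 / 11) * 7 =302526 / 11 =27502.36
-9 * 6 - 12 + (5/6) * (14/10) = -389/6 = -64.83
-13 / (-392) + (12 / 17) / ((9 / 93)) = 48829 / 6664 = 7.33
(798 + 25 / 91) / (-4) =-72643 / 364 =-199.57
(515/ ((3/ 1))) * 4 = 2060/ 3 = 686.67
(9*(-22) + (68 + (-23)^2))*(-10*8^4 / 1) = -16343040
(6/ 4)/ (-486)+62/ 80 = 2501/ 3240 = 0.77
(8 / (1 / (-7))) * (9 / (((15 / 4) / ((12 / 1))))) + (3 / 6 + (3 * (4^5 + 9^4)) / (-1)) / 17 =-29513 / 10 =-2951.30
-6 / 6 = -1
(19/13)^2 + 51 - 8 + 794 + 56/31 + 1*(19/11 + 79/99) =437473852/518661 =843.47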